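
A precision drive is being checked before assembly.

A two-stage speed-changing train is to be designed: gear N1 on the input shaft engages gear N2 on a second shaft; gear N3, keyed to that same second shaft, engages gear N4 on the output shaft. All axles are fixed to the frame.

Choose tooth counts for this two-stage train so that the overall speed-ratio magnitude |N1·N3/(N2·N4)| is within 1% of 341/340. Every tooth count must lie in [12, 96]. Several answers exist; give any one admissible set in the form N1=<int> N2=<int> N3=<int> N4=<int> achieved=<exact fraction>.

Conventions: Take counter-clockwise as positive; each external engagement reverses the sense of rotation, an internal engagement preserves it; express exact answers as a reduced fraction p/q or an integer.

N1=22 N2=17 N3=31 N4=40 achieved=341/340

2-stage fixed-axis compound train for ratio 341/340
target = 341/340 in lowest terms: an exact hit needs N1·N3 = k·341 and N2·N4 = k·340 for one integer k, every count in [12, 96]; additionally prefer no 1:1 stage (N1 ≠ N2, N3 ≠ N4)
k = 1: no 1:1-free in-range split of k·341 and k·340 into factor pairs; take k = 2
k = 2: N1·N3 = 682 = 22·31, N2·N4 = 680 = 17·40
achieved = 22·31/(17·40) = 341/340; |achieved − target| = 0 ≤ 341/34000 ✓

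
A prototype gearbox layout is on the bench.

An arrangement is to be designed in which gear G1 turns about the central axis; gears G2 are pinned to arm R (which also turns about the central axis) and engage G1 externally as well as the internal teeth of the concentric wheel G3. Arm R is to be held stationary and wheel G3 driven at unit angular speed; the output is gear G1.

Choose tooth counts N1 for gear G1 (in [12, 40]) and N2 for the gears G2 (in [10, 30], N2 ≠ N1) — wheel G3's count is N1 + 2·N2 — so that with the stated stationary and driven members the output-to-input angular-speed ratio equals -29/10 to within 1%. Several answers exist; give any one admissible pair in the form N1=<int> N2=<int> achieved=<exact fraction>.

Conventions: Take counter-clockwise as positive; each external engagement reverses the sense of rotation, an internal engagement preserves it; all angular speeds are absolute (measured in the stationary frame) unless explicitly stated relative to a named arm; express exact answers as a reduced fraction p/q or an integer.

N1=20 N2=19 achieved=-29/10

planetary set to be sized for -29/10 (Willis relation)
Willis with ω_arm = 0: ω_sun/ω_ring = −N3/N1; set equal to -29/10  ⇒  N3/N1 = −(-29/10) = 29/10
N3 = N1 + 2·N2  ⇒  N2/N1 = (N3/N1 − 1)/2 = (29/10 − 1)/2 = 19/20
smallest multiple with N1 ≥ 12 and N2 ≥ 10: k = 1  ⇒  N1 = 1·20 = 20, N2 = 1·19 = 19 (N1 ≤ 40, N2 ≤ 30, N2 ≠ N1 ✓), N3 = 20 + 2·19 = 58
check: −N3/N1 with N1 = 20, N3 = 58 gives -29/10; |achieved − target| = 0 ≤ 29/1000 ✓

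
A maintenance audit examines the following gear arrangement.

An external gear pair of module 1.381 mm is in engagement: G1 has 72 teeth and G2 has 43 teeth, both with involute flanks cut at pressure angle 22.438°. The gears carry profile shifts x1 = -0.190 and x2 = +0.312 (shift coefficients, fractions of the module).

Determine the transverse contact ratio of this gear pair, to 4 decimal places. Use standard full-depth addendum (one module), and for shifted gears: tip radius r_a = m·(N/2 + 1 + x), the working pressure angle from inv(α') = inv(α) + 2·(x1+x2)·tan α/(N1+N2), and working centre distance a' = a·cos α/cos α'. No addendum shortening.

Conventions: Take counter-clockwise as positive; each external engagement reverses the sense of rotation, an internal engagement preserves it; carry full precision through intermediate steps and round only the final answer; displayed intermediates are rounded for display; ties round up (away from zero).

class = single-mesh tooth geometry [involute pair 72T × 43T, m = 1.381]
base radii: r_b1 = 45.952156, r_b2 = 27.443648
tip radii: r_a1 = 50.834610, r_a2 = 31.503372
inv(α') = inv(22.438°) + 2·(-0.190+0.312)·tan α/(72+43) = 0.02220555  ⇒  α' = 22.72820°
a' = a·cos α / cos α' = 79.4075·cos 22.438°/cos 22.72820° = 79.574953
action lengths: √(r_a1²−r_b1²) = 21.738376, √(r_a2²−r_b2²) = 15.469603
base pitch p_b = π·m·cos α = 4.010082
CR = (21.738376 + 15.469603 − 79.574953·sin 22.72820°)/4.010082 = 1.611787
contact ratio ≈ 1.6118

1.6118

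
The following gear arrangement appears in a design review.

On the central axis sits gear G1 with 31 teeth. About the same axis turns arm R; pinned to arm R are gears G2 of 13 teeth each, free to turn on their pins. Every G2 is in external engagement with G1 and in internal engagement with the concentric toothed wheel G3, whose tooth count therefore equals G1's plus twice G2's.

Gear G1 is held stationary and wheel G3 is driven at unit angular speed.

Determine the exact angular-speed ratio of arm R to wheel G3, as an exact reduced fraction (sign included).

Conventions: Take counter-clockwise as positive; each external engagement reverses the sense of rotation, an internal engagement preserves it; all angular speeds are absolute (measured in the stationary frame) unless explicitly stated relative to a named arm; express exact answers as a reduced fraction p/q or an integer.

recognized (axles ride arm R): planetary set, 31/13/57 teeth
ring teeth: 31 + 2·13 = 57
31(ω_sun−ω_arm) = −57(ω_ring−ω_arm),  ω_sun = 0, ω_ring = 1
31(0−ω_arm) = −57(1−ω_arm)  ⇒  88·ω_arm = 57  ⇒  ω_arm = 57/88
ω_out/ω_in = 57/88

57/88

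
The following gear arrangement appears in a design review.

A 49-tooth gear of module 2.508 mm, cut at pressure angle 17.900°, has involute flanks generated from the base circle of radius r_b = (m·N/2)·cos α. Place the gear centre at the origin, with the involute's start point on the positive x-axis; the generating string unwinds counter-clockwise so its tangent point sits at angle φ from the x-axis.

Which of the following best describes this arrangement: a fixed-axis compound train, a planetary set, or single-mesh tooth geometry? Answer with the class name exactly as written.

recognized (one wheel, involute flank): single-mesh tooth geometry, m = 2.508, N = 49
classification: single-mesh tooth geometry

single-mesh tooth geometry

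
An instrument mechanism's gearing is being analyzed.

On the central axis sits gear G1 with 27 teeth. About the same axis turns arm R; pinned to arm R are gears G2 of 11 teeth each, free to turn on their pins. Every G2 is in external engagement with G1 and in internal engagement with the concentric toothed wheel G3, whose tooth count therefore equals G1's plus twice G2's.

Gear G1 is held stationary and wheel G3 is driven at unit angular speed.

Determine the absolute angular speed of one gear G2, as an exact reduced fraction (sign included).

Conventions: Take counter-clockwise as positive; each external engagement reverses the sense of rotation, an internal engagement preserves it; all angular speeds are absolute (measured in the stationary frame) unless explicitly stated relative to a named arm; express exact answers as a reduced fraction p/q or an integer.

recognized (axles ride arm R): planetary set, 27/11/49 teeth
ring teeth: 27 + 2·11 = 49
27(ω_sun−ω_arm) = −49(ω_ring−ω_arm),  ω_sun = 0, ω_ring = 1
27(0−ω_arm) = −49(1−ω_arm)  ⇒  76·ω_arm = 49  ⇒  ω_arm = 49/76
sun–planet mesh: 27·(0−49/76) = −11·(ω_p−ω_arm)  ⇒  ω_p−ω_arm = 1323/836
ω_p = 49/76 + 1323/836 = 49/22
exact speed ratio = 49/22

49/22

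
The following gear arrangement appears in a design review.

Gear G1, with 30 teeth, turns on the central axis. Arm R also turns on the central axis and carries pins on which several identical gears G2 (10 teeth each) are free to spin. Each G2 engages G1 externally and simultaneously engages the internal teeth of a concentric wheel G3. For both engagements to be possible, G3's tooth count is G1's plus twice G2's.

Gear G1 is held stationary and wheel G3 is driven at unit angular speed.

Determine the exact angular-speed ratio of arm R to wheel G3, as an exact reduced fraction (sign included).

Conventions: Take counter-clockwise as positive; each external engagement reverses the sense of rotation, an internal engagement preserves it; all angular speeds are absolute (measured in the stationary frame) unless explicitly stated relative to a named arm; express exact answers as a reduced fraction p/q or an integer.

5/8

planetary set (30T centre, 10T on arm, 50T internal) — Willis relation
ring teeth: 30 + 2·10 = 50
30(ω_sun−ω_arm) = −50(ω_ring−ω_arm),  ω_sun = 0, ω_ring = 1
30(0−ω_arm) = −50(1−ω_arm)  ⇒  80·ω_arm = 50  ⇒  ω_arm = 5/8
ω_out/ω_in = 5/8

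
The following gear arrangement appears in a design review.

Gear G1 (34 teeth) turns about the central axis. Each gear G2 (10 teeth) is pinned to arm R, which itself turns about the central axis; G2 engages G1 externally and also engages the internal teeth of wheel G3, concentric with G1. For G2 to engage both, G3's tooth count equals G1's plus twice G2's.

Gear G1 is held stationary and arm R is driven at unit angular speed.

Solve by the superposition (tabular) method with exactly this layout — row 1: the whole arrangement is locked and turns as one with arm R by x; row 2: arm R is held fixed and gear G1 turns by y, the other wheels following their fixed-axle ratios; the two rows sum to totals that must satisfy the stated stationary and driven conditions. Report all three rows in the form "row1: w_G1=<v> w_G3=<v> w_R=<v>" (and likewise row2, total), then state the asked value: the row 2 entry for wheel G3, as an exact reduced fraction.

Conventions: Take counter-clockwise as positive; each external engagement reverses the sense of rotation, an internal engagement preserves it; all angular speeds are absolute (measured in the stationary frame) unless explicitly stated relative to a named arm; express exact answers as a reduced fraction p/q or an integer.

recognized (axles ride arm R): planetary set, 34/10/54 teeth
row 1 (train locked, turned with arm): all members turn x
superposition row 2 [arm held]: sun y, ring −(34/54)·y, arm 0
boundary: total ω_sun = x + y = 0 and total ω_arm = x = 1  ⇒  y = -1, x = 1
row 2 ring = −(34/54)·(-1) = 17/27
totals (row 1 + row 2): sun 1 + (-1) = 0, ring 1 + 17/27 = 44/27, arm 1 + 0 = 1
asked cell (row2, ring) = 17/27

row1: w_G1=1 w_G3=1 w_R=1
row2: w_G1=-1 w_G3=17/27 w_R=0
total: w_G1=0 w_G3=44/27 w_R=1
asked value: 17/27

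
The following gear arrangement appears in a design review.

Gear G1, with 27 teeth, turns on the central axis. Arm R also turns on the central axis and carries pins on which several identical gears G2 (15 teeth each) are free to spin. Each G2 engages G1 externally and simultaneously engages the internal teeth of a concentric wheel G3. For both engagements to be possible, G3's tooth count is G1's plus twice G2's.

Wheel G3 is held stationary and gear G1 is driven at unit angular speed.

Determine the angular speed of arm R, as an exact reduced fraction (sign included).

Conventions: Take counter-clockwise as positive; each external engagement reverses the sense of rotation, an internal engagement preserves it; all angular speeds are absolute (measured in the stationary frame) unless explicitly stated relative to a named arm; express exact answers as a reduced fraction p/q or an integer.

planetary set (27T centre, 15T on arm, 57T internal) — Willis relation
ring teeth: 27 + 2·15 = 57
27(ω_sun−ω_arm) = −57(ω_ring−ω_arm),  ω_ring = 0, ω_sun = 1
27(1−ω_arm) = −57(0−ω_arm)  ⇒  84·ω_arm = 27  ⇒  ω_arm = 9/28
exact speed ratio = 9/28

9/28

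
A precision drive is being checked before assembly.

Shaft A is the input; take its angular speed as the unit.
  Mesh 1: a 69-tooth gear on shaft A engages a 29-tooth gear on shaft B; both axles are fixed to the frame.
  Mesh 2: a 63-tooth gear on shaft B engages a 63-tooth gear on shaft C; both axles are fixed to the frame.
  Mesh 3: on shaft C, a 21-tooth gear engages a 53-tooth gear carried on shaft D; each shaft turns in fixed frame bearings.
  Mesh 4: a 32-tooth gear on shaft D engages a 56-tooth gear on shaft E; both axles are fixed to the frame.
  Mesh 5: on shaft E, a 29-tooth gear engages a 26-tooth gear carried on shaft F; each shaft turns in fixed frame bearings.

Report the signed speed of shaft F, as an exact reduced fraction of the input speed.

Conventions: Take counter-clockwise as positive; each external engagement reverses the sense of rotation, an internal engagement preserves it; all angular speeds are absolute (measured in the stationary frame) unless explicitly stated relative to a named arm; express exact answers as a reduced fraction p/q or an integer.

-414/689

5-mesh fixed-axis compound train (all bearings frame-fixed)
mesh 1 [69T→29T]: |ω|/ω_in = 1×69/29 = 69/29, sense flips to −
mesh 2 [63T→63T]: |ω|/ω_in = (69/29)×63/63 = 69/29, sense flips to +
mesh 3 [21T→53T]: |ω|/ω_in = (69/29)×21/53 = 1449/1537, sense flips to −
mesh 4 [32T→56T]: |ω|/ω_in = (1449/1537)×32/56 = 828/1537, sense flips to +
mesh 5 [29T→26T]: |ω|/ω_in = (828/1537)×29/26 = 414/689, sense flips to −
signed output speed (× input speed) = -414/689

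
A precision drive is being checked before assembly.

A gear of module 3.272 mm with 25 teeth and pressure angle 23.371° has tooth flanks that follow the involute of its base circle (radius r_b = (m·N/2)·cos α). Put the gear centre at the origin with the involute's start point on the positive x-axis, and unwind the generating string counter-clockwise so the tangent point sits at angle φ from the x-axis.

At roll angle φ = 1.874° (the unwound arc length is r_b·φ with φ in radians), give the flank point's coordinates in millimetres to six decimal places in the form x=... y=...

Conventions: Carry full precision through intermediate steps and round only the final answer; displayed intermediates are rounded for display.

x=37.564458 y=0.000438

single-mesh involute tooth geometry (25T wheel at module 3.272)
pitch radius r_p = m·N/2 = 3.272·25/2 = 40.900000
base radius r_b = r_p·cos α = 40.900000·cos 23.371° = 37.544381
roll angle φ = 1.874° = 0.03270747 rad
x = r_b·(cos φ + φ·sin φ) = 37.564458
y = r_b·(sin φ − φ·cos φ) = 0.000438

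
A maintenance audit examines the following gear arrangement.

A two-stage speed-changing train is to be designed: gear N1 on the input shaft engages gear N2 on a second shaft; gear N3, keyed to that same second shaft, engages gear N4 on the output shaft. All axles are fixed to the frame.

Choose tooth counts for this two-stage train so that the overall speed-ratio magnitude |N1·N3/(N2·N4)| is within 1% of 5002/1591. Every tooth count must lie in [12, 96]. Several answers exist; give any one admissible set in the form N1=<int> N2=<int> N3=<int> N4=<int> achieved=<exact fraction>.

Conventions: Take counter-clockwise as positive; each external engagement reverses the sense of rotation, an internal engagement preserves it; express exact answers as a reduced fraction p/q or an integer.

N1=61 N2=37 N3=82 N4=43 achieved=5002/1591

2-stage fixed-axis compound train for ratio 5002/1591
target = 5002/1591 in lowest terms: an exact hit needs N1·N3 = k·5002 and N2·N4 = k·1591 for one integer k, every count in [12, 96]; additionally prefer no 1:1 stage (N1 ≠ N2, N3 ≠ N4)
k = 1: N1·N3 = 5002 = 61·82, N2·N4 = 1591 = 37·43
achieved = 61·82/(37·43) = 5002/1591; |achieved − target| = 0 ≤ 2501/79550 ✓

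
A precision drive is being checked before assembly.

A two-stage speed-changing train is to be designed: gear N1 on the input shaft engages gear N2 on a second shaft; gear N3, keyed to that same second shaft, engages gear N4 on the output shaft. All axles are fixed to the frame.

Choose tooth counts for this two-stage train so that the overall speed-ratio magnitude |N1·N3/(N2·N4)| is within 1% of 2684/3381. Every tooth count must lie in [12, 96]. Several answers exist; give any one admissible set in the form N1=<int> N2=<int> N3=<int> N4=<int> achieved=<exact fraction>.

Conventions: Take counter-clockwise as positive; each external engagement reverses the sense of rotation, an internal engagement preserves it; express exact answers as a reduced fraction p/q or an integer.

design class (target 2684/3381): fixed-axis compound train
target = 2684/3381 in lowest terms: an exact hit needs N1·N3 = k·2684 and N2·N4 = k·3381 for one integer k, every count in [12, 96]; additionally prefer no 1:1 stage (N1 ≠ N2, N3 ≠ N4)
k = 1: N1·N3 = 2684 = 44·61, N2·N4 = 3381 = 49·69
achieved = 44·61/(49·69) = 2684/3381; |achieved − target| = 0 ≤ 671/84525 ✓

N1=44 N2=49 N3=61 N4=69 achieved=2684/3381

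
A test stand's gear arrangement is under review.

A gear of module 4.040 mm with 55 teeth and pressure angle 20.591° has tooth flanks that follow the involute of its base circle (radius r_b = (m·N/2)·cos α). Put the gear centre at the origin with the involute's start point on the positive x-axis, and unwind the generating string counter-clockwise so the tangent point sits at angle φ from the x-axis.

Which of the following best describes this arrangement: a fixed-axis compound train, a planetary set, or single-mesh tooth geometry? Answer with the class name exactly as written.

single-mesh tooth geometry

class = single-mesh tooth geometry [base-circle involute, m = 4.040, 55T]
classification: single-mesh tooth geometry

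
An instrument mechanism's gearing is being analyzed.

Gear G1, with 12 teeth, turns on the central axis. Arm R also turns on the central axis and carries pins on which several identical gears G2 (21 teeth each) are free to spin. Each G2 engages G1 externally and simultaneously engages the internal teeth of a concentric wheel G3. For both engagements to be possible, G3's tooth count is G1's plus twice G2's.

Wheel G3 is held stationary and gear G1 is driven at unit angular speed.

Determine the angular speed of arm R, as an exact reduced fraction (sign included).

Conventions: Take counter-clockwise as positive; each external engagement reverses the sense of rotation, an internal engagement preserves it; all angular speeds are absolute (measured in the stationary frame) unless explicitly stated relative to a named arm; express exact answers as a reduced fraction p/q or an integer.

2/11

recognized (axles ride arm R): planetary set, 12/21/54 teeth
ring teeth: 12 + 2·21 = 54
12(ω_sun−ω_arm) = −54(ω_ring−ω_arm),  ω_ring = 0, ω_sun = 1
12(1−ω_arm) = −54(0−ω_arm)  ⇒  66·ω_arm = 12  ⇒  ω_arm = 2/11
exact speed ratio = 2/11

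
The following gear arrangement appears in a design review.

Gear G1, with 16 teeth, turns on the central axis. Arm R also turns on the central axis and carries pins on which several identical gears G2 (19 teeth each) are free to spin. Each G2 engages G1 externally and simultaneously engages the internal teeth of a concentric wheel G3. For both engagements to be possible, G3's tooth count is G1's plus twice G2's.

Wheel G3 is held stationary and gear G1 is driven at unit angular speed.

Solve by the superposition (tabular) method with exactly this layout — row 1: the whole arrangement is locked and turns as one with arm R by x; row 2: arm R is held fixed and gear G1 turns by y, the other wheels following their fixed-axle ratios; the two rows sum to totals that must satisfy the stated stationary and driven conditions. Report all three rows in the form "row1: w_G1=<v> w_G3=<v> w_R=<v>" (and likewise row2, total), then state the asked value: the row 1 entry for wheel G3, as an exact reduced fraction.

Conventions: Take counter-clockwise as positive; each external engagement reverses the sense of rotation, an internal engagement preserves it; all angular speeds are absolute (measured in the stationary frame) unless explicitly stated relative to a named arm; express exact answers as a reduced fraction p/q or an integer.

row1: w_G1=8/35 w_G3=8/35 w_R=8/35
row2: w_G1=27/35 w_G3=-8/35 w_R=0
total: w_G1=1 w_G3=0 w_R=8/35
asked value: 8/35

topology: planetary set — G1 16T / G2 19T / G3 54T, arm = carrier (Willis)
row 1 (train locked, turned with arm): all members turn x
row 2 (arm held, sun turns y): ω_ring = −(16/54)·y, ω_arm = 0
boundary: total ω_ring = x − (16/54)·y = 0 and total ω_sun = x + y = 1  ⇒  y = 27/35, x = 8/35
row 2 ring = −(16/54)·27/35 = -8/35
totals (row 1 + row 2): sun 8/35 + 27/35 = 1, ring 8/35 + (-8/35) = 0, arm 8/35 + 0 = 8/35
asked cell (row1, ring) = 8/35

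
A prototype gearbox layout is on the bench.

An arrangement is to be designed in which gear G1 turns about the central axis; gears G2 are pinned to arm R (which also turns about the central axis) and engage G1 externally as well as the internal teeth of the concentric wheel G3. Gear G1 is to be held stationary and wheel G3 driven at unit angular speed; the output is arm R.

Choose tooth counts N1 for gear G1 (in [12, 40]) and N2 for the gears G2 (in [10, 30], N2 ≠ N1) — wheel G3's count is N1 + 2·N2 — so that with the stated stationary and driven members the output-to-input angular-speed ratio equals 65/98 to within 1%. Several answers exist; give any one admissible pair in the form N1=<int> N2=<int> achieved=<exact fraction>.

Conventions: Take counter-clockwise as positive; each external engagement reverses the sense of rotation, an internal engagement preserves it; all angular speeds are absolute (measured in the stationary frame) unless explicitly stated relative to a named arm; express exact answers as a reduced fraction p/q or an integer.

planetary set to be sized for 65/98 (Willis relation)
Willis with ω_sun = 0: ω_arm/ω_ring = N3/(N1+N3); set equal to 65/98  ⇒  N3/N1 = (65/98)/(1 − 65/98) = 65/33
N3 = N1 + 2·N2  ⇒  N2/N1 = (N3/N1 − 1)/2 = (65/33 − 1)/2 = 16/33
smallest multiple with N1 ≥ 12 and N2 ≥ 10: k = 1  ⇒  N1 = 1·33 = 33, N2 = 1·16 = 16 (N1 ≤ 40, N2 ≤ 30, N2 ≠ N1 ✓), N3 = 33 + 2·16 = 65
check: N3/(N1+N3) with N1 = 33, N3 = 65 gives 65/98; |achieved − target| = 0 ≤ 13/1960 ✓

N1=33 N2=16 achieved=65/98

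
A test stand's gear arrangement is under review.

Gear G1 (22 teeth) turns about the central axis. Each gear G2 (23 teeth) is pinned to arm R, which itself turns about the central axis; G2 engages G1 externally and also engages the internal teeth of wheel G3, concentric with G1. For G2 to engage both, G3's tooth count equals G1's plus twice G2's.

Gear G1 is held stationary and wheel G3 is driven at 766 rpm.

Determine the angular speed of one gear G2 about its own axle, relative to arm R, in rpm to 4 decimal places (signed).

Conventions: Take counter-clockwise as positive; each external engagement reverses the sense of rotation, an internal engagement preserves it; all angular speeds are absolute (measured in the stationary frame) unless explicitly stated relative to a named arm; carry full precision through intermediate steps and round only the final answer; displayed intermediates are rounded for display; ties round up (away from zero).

+553.5923 rpm

planetary set (22T centre, 23T on arm, 68T internal) — Willis relation
normalise by the input: solve with ω_ring = 1, then scale by 766 rpm
ring teeth: 22 + 2·23 = 68
22(ω_sun−ω_arm) = −68(ω_ring−ω_arm),  ω_sun = 0, ω_ring = 1
22(0−ω_arm) = −68(1−ω_arm)  ⇒  90·ω_arm = 68  ⇒  ω_arm = 34/45
sun–planet mesh: 22·(0−34/45) = −23·(ω_p−ω_arm)  ⇒  ω_p−ω_arm = 748/1035
scale: ω_p−ω_arm = 748/1035 × 766 rpm = +553.5923 rpm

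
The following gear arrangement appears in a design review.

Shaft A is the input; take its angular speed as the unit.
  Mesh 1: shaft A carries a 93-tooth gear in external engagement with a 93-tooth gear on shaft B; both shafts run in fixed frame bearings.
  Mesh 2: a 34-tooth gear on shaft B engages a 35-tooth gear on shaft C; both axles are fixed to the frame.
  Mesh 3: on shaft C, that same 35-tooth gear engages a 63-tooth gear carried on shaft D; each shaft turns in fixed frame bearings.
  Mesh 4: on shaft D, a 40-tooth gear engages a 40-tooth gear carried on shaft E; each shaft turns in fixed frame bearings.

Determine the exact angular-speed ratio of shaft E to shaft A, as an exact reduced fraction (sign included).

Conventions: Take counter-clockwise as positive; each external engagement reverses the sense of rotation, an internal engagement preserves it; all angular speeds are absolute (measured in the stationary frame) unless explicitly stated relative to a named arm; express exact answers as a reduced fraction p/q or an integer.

34/63

class = fixed-axis compound train [4 meshes; 4 ratios multiply, 4 sense flips]
mesh 1 [93T→93T]: running ratio 1, sense −
mesh 2 [34T→35T]: running ratio 34/35, sense +
mesh 3 [35T→63T]: running ratio 34/63, sense −
mesh 4 [40T→40T]: running ratio 34/63, sense +
ω_out/ω_in = 34/63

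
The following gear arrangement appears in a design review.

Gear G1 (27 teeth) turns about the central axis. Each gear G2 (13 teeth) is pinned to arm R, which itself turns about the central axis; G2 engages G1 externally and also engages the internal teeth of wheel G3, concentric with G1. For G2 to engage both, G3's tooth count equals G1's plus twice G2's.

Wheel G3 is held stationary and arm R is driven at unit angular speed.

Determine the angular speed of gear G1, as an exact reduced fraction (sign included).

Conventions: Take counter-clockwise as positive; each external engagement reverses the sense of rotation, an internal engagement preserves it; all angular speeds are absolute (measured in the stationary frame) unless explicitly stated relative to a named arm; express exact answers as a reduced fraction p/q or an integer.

topology: planetary set — G1 27T / G2 13T / G3 53T, arm = carrier (Willis)
ring teeth: 27 + 2·13 = 53
27(ω_sun−ω_arm) = −53(ω_ring−ω_arm),  ω_ring = 0, ω_arm = 1
ω_sun = 1 − (53/27)(0−1) = 80/27
exact speed ratio = 80/27

80/27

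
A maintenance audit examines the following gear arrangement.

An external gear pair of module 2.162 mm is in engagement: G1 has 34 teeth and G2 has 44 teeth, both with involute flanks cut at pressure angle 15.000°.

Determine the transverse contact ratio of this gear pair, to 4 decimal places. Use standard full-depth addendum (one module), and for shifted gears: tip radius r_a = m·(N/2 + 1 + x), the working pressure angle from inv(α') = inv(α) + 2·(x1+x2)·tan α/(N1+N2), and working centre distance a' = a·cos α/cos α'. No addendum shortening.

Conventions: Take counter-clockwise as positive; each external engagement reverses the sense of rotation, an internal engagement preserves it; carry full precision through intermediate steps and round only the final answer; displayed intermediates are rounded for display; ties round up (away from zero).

2.0029

recognized (one external pair, fixed centres): single-mesh tooth geometry, m = 2.162, N1 = 34, N2 = 44
base radii: r_b1 = 35.501638, r_b2 = 45.943296
tip radii: r_a1 = 38.916000, r_a2 = 49.726000
no profile shift: α' = α, a' = a
action lengths: √(r_a1²−r_b1²) = 15.940162, √(r_a2²−r_b2²) = 19.023371
base pitch p_b = π·m·cos α = 6.560687
CR = (15.940162 + 19.023371 − 84.318000·sin 15.00000°)/6.560687 = 2.002904
contact ratio ≈ 2.0029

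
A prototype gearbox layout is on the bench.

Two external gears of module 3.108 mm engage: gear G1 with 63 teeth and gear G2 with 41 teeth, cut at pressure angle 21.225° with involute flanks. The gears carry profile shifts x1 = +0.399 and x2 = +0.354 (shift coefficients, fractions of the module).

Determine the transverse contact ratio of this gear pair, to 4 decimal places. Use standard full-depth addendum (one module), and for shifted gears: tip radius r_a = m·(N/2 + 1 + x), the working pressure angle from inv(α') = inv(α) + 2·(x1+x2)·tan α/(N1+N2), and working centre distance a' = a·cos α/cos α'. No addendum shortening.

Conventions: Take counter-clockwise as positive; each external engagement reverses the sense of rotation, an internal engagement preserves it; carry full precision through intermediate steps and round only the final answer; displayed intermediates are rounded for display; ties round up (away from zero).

class = single-mesh tooth geometry [involute pair 63T × 41T, m = 3.108]
base radii: r_b1 = 91.260908, r_b2 = 59.392020
tip radii: r_a1 = 102.250092, r_a2 = 67.922232
inv(α') = inv(21.225°) + 2·(+0.399+0.354)·tan α/(63+41) = 0.02355436  ⇒  α' = 23.15943°
a' = a·cos α / cos α' = 161.6160·cos 21.225°/cos 23.15943° = 163.857549
action lengths: √(r_a1²−r_b1²) = 46.114292, √(r_a2²−r_b2²) = 32.954781
base pitch p_b = π·m·cos α = 9.101733
CR = (46.114292 + 32.954781 − 163.857549·sin 23.15943°)/9.101733 = 1.606877
contact ratio ≈ 1.6069

1.6069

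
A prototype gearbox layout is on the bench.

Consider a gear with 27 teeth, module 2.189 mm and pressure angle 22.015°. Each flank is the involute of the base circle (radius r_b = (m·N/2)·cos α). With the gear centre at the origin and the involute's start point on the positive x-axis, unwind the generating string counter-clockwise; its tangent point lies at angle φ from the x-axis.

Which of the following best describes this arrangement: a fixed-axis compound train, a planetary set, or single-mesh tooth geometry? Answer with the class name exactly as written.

single-mesh tooth geometry

class = single-mesh tooth geometry [base-circle involute, m = 2.189, 27T]
classification: single-mesh tooth geometry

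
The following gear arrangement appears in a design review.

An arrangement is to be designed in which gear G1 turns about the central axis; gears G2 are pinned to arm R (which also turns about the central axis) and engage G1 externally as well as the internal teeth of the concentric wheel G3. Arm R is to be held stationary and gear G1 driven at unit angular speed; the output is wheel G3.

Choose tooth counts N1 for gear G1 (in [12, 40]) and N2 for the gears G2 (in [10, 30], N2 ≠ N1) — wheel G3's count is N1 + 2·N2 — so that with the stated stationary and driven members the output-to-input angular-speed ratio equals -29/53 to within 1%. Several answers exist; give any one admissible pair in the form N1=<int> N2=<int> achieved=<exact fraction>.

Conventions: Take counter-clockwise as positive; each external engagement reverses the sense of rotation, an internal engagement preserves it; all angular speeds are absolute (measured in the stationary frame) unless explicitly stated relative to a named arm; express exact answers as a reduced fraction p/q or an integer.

design class (target -29/53): planetary set
Willis with ω_arm = 0: ω_ring/ω_sun = −N1/N3; set equal to -29/53  ⇒  N3/N1 = −1/(-29/53) = 53/29
N3 = N1 + 2·N2  ⇒  N2/N1 = (N3/N1 − 1)/2 = (53/29 − 1)/2 = 12/29
smallest multiple with N1 ≥ 12 and N2 ≥ 10: k = 1  ⇒  N1 = 1·29 = 29, N2 = 1·12 = 12 (N1 ≤ 40, N2 ≤ 30, N2 ≠ N1 ✓), N3 = 29 + 2·12 = 53
check: −N1/N3 with N1 = 29, N3 = 53 gives -29/53; |achieved − target| = 0 ≤ 29/5300 ✓

N1=29 N2=12 achieved=-29/53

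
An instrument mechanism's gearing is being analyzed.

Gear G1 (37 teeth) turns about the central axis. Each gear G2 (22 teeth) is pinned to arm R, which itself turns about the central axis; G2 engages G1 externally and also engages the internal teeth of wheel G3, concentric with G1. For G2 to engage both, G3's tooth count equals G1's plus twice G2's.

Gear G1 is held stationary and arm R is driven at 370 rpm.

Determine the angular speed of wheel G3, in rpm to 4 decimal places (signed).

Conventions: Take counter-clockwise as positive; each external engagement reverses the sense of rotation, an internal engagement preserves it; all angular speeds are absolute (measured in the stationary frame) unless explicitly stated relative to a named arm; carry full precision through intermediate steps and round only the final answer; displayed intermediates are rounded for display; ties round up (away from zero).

recognized (axles ride arm R): planetary set, 37/22/81 teeth
normalise by the input: solve with ω_arm = 1, then scale by 370 rpm
ring teeth: 37 + 2·22 = 81
37(ω_sun−ω_arm) = −81(ω_ring−ω_arm),  ω_sun = 0, ω_arm = 1
ω_ring = 1 − (37/81)(0−1) = 118/81
scale: ω_ring = 118/81 × 370 rpm = +539.0123 rpm

+539.0123 rpm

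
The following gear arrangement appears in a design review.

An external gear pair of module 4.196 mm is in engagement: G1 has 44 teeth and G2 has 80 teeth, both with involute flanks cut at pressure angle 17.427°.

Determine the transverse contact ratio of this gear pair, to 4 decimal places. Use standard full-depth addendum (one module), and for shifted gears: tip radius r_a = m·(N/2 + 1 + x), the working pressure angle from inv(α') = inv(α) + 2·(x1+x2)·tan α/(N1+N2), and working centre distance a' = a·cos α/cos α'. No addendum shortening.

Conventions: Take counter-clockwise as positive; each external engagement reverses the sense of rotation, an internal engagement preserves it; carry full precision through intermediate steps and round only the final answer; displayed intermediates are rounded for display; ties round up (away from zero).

recognized (one external pair, fixed centres): single-mesh tooth geometry, m = 4.196, N1 = 44, N2 = 80
base radii: r_b1 = 88.074815, r_b2 = 160.136027
tip radii: r_a1 = 96.508000, r_a2 = 172.036000
no profile shift: α' = α, a' = a
action lengths: √(r_a1²−r_b1²) = 39.454037, √(r_a2²−r_b2²) = 62.871601
base pitch p_b = π·m·cos α = 12.577054
CR = (39.454037 + 62.871601 − 260.152000·sin 17.42700°)/12.577054 = 1.941043
contact ratio ≈ 1.9410

1.9410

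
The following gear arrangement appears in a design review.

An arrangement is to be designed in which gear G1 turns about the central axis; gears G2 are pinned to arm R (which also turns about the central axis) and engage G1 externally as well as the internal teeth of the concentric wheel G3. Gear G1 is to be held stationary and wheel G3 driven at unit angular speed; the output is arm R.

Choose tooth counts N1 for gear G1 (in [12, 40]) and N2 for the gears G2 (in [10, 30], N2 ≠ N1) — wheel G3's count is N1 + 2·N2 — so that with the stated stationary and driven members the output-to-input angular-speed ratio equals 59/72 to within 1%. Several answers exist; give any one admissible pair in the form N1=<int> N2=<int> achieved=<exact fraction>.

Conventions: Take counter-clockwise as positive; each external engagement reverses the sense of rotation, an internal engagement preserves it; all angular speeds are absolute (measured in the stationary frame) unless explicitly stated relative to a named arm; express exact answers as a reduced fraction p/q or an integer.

N1=13 N2=23 achieved=59/72

planetary set to be sized for 59/72 (Willis relation)
Willis with ω_sun = 0: ω_arm/ω_ring = N3/(N1+N3); set equal to 59/72  ⇒  N3/N1 = (59/72)/(1 − 59/72) = 59/13
N3 = N1 + 2·N2  ⇒  N2/N1 = (N3/N1 − 1)/2 = (59/13 − 1)/2 = 23/13
smallest multiple with N1 ≥ 12 and N2 ≥ 10: k = 1  ⇒  N1 = 1·13 = 13, N2 = 1·23 = 23 (N1 ≤ 40, N2 ≤ 30, N2 ≠ N1 ✓), N3 = 13 + 2·23 = 59
check: N3/(N1+N3) with N1 = 13, N3 = 59 gives 59/72; |achieved − target| = 0 ≤ 59/7200 ✓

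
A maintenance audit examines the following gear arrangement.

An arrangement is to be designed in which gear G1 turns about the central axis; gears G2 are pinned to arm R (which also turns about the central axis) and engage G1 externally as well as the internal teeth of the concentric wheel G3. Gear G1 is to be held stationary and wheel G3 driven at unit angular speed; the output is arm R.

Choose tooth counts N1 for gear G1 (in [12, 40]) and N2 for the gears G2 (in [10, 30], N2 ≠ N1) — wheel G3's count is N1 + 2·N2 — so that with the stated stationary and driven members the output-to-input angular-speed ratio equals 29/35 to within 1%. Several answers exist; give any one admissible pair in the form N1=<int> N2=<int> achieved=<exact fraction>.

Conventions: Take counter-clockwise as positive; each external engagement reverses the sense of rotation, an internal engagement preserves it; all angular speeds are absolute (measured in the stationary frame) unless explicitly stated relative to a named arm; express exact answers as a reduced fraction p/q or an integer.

planetary set to be sized for 29/35 (Willis relation)
Willis with ω_sun = 0: ω_arm/ω_ring = N3/(N1+N3); set equal to 29/35  ⇒  N3/N1 = (29/35)/(1 − 29/35) = 29/6
N3 = N1 + 2·N2  ⇒  N2/N1 = (N3/N1 − 1)/2 = (29/6 − 1)/2 = 23/12
smallest multiple with N1 ≥ 12 and N2 ≥ 10: k = 1  ⇒  N1 = 1·12 = 12, N2 = 1·23 = 23 (N1 ≤ 40, N2 ≤ 30, N2 ≠ N1 ✓), N3 = 12 + 2·23 = 58
check: N3/(N1+N3) with N1 = 12, N3 = 58 gives 29/35; |achieved − target| = 0 ≤ 29/3500 ✓

N1=12 N2=23 achieved=29/35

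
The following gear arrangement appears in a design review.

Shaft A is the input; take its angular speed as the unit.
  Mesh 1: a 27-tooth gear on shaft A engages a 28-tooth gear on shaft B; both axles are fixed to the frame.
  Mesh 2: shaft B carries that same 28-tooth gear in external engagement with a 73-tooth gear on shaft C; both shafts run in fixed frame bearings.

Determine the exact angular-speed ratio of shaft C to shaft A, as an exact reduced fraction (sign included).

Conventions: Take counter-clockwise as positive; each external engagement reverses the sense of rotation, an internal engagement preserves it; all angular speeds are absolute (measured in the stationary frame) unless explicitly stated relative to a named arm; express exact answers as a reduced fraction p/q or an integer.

27/73

class = fixed-axis compound train [2 meshes; 2 ratios multiply, 2 sense flips]
mesh 1 [27T→28T]: running ratio 27/28, sense −
mesh 2 [28T→73T]: running ratio 27/73, sense +
ω_out/ω_in = 27/73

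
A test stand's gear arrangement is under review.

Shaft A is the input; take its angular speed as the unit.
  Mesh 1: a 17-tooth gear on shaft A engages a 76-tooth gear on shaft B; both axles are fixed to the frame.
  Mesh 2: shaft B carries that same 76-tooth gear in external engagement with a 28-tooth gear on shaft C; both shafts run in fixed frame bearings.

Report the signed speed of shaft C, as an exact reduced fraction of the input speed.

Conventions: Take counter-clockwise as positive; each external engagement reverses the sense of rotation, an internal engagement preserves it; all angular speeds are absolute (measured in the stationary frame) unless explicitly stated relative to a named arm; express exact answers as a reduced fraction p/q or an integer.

2-mesh fixed-axis compound train (all bearings frame-fixed)
mesh 1 [17T→76T]: |ω|/ω_in = 1×17/76 = 17/76, sense flips to −
mesh 2 [76T→28T]: |ω|/ω_in = (17/76)×76/28 = 17/28, sense flips to +
signed output speed (× input speed) = 17/28

17/28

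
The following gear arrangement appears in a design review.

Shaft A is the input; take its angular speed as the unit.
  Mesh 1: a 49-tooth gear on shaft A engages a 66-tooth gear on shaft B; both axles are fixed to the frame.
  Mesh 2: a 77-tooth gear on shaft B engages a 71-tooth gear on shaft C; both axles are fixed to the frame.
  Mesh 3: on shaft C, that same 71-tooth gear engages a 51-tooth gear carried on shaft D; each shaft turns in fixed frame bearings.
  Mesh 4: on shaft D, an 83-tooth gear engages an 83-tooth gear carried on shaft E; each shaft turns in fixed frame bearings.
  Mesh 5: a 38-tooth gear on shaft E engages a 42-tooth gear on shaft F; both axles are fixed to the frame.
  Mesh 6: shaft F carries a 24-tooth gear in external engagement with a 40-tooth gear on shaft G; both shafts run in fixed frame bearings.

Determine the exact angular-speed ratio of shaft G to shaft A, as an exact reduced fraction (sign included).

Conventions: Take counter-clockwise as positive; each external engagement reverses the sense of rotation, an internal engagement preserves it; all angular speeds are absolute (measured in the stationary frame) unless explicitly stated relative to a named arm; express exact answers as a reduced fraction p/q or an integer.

931/1530

class = fixed-axis compound train [6 meshes; 6 ratios multiply, 6 sense flips]
mesh 1 [49T→66T]: running ratio 49/66, sense −
mesh 2 [77T→71T]: running ratio 343/426, sense +
mesh 3 [71T→51T]: running ratio 343/306, sense −
mesh 4 [83T→83T]: running ratio 343/306, sense +
mesh 5 [38T→42T]: running ratio 931/918, sense −
mesh 6 [24T→40T]: running ratio 931/1530, sense +
ω_out/ω_in = 931/1530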